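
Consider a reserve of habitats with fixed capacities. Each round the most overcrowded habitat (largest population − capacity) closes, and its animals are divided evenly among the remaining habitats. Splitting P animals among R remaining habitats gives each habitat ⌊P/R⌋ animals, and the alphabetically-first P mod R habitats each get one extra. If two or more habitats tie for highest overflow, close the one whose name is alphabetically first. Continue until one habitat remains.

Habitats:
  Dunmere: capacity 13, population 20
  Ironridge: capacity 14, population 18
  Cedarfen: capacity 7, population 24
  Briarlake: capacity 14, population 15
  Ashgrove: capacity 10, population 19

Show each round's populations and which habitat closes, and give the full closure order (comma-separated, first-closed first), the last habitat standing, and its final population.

Closure order: Cedarfen, Ashgrove, Dunmere, Ironridge
Last habitat: Briarlake with 96 animals

Round 1: Ashgrove=19 Briarlake=15 Cedarfen=24 Dunmere=20 Ironridge=18 → close Cedarfen (overflow 17)
  24÷4 = 6 each, +1 to first 0
Round 2: Ashgrove=25 Briarlake=21 Dunmere=26 Ironridge=24 → close Ashgrove (overflow 15)
  25÷3 = 8 each, +1 to first 1
Round 3: Briarlake=30 Dunmere=34 Ironridge=32 → close Dunmere (overflow 21)
  34÷2 = 17 each, +1 to first 0
Round 4: Briarlake=47 Ironridge=49 → close Ironridge (overflow 35)
  49÷1 = 49 each, +1 to first 0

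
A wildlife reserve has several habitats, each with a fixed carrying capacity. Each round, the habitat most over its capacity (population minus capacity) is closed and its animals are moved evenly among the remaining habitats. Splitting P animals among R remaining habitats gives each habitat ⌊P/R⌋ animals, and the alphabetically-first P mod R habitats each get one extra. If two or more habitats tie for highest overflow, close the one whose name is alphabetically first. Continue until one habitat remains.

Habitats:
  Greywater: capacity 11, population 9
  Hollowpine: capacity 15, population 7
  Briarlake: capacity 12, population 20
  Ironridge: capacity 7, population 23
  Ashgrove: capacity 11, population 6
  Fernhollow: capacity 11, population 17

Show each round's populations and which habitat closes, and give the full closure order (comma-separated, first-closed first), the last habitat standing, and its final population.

Closure order: Ironridge, Briarlake, Fernhollow, Ashgrove, Greywater
Last habitat: Hollowpine with 82 animals

Round 1: Ashgrove=6 Briarlake=20 Fernhollow=17 Greywater=9 Hollowpine=7 Ironridge=23 → close Ironridge (overflow 16)
  23÷5 = 4 each, +1 to first 3
Round 2: Ashgrove=11 Briarlake=25 Fernhollow=22 Greywater=13 Hollowpine=11 → close Briarlake (overflow 13)
  25÷4 = 6 each, +1 to first 1
Round 3: Ashgrove=18 Fernhollow=28 Greywater=19 Hollowpine=17 → close Fernhollow (overflow 17)
  28÷3 = 9 each, +1 to first 1
Round 4: Ashgrove=28 Greywater=28 Hollowpine=26 → close Ashgrove (overflow 17)
  28÷2 = 14 each, +1 to first 0
Round 5: Greywater=42 Hollowpine=40 → close Greywater (overflow 31)
  42÷1 = 42 each, +1 to first 0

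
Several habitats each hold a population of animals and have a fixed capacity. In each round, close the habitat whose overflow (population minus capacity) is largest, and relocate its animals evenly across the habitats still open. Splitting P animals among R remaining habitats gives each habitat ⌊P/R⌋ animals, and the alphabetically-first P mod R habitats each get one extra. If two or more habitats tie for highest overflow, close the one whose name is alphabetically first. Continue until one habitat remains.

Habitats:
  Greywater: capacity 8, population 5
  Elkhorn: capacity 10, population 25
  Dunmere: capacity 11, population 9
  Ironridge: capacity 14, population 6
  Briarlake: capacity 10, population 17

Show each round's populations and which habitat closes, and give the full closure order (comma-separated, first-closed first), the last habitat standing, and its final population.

Closure order: Elkhorn, Briarlake, Dunmere, Greywater
Last habitat: Ironridge with 62 animals

Round 1: Briarlake=17 Dunmere=9 Elkhorn=25 Greywater=5 Ironridge=6 → close Elkhorn (overflow 15)
  25÷4 = 6 each, +1 to first 1
Round 2: Briarlake=24 Dunmere=15 Greywater=11 Ironridge=12 → close Briarlake (overflow 14)
  24÷3 = 8 each, +1 to first 0
Round 3: Dunmere=23 Greywater=19 Ironridge=20 → close Dunmere (overflow 12)
  23÷2 = 11 each, +1 to first 1
Round 4: Greywater=31 Ironridge=31 → close Greywater (overflow 23)
  31÷1 = 31 each, +1 to first 0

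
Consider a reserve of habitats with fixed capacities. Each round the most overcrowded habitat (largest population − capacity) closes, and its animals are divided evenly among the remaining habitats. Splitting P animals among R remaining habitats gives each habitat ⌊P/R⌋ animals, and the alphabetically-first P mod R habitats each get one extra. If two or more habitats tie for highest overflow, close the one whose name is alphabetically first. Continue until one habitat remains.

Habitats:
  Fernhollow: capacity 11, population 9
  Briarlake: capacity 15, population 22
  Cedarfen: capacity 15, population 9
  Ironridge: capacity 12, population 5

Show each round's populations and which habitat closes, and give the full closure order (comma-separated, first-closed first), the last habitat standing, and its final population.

Round 1: Briarlake=22 Cedarfen=9 Fernhollow=9 Ironridge=5 → close Briarlake (overflow 7)
  22÷3 = 7 each, +1 to first 1
Round 2: Cedarfen=17 Fernhollow=16 Ironridge=12 → close Fernhollow (overflow 5)
  16÷2 = 8 each, +1 to first 0
Round 3: Cedarfen=25 Ironridge=20 → close Cedarfen (overflow 10)
  25÷1 = 25 each, +1 to first 0

Closure order: Briarlake, Fernhollow, Cedarfen
Last habitat: Ironridge with 45 animals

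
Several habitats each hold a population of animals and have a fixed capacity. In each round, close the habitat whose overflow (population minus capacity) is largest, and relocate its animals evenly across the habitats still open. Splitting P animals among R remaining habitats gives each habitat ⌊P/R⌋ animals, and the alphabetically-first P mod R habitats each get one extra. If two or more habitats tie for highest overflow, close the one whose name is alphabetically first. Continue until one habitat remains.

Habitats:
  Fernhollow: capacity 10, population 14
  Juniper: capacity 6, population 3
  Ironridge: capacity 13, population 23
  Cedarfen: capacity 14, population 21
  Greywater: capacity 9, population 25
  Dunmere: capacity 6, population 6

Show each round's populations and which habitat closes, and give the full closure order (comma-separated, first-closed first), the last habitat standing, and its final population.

Round 1: Cedarfen=21 Dunmere=6 Fernhollow=14 Greywater=25 Ironridge=23 Juniper=3 → close Greywater (overflow 16)
  25÷5 = 5 each, +1 to first 0
Round 2: Cedarfen=26 Dunmere=11 Fernhollow=19 Ironridge=28 Juniper=8 → close Ironridge (overflow 15)
  28÷4 = 7 each, +1 to first 0
Round 3: Cedarfen=33 Dunmere=18 Fernhollow=26 Juniper=15 → close Cedarfen (overflow 19)
  33÷3 = 11 each, +1 to first 0
Round 4: Dunmere=29 Fernhollow=37 Juniper=26 → close Fernhollow (overflow 27)
  37÷2 = 18 each, +1 to first 1
Round 5: Dunmere=48 Juniper=44 → close Dunmere (overflow 42)
  48÷1 = 48 each, +1 to first 0

Closure order: Greywater, Ironridge, Cedarfen, Fernhollow, Dunmere
Last habitat: Juniper with 92 animals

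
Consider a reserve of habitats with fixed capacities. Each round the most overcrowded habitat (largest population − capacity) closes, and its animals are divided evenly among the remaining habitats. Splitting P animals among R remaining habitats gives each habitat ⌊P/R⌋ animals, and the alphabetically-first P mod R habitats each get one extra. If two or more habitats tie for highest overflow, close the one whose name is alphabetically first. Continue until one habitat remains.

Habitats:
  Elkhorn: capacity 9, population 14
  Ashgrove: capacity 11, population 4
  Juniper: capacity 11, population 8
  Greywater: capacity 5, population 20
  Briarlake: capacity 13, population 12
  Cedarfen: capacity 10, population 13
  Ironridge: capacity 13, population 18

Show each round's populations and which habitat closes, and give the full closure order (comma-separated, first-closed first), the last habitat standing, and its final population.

Closure order: Greywater, Elkhorn, Ironridge, Cedarfen, Briarlake, Juniper
Last habitat: Ashgrove with 89 animals

Round 1: Ashgrove=4 Briarlake=12 Cedarfen=13 Elkhorn=14 Greywater=20 Ironridge=18 Juniper=8 → close Greywater (overflow 15)
  20÷6 = 3 each, +1 to first 2
Round 2: Ashgrove=8 Briarlake=16 Cedarfen=16 Elkhorn=17 Ironridge=21 Juniper=11 → close Elkhorn (overflow 8)
  17÷5 = 3 each, +1 to first 2
Round 3: Ashgrove=12 Briarlake=20 Cedarfen=19 Ironridge=24 Juniper=14 → close Ironridge (overflow 11)
  24÷4 = 6 each, +1 to first 0
Round 4: Ashgrove=18 Briarlake=26 Cedarfen=25 Juniper=20 → close Cedarfen (overflow 15)
  25÷3 = 8 each, +1 to first 1
Round 5: Ashgrove=27 Briarlake=34 Juniper=28 → close Briarlake (overflow 21)
  34÷2 = 17 each, +1 to first 0
Round 6: Ashgrove=44 Juniper=45 → close Juniper (overflow 34)
  45÷1 = 45 each, +1 to first 0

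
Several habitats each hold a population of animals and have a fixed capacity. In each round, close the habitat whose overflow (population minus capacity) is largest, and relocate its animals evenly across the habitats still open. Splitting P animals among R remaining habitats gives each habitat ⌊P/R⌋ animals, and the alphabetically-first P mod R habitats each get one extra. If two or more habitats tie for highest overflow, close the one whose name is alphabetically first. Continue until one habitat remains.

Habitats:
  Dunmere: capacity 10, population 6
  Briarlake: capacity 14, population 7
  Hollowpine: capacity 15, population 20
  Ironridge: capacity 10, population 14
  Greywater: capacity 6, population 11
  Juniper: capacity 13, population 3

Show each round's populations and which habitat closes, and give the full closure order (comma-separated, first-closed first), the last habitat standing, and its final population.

Round 1: Briarlake=7 Dunmere=6 Greywater=11 Hollowpine=20 Ironridge=14 Juniper=3 → close Greywater (overflow 5)
  11÷5 = 2 each, +1 to first 1
Round 2: Briarlake=10 Dunmere=8 Hollowpine=22 Ironridge=16 Juniper=5 → close Hollowpine (overflow 7)
  22÷4 = 5 each, +1 to first 2
Round 3: Briarlake=16 Dunmere=14 Ironridge=21 Juniper=10 → close Ironridge (overflow 11)
  21÷3 = 7 each, +1 to first 0
Round 4: Briarlake=23 Dunmere=21 Juniper=17 → close Dunmere (overflow 11)
  21÷2 = 10 each, +1 to first 1
Round 5: Briarlake=34 Juniper=27 → close Briarlake (overflow 20)
  34÷1 = 34 each, +1 to first 0

Closure order: Greywater, Hollowpine, Ironridge, Dunmere, Briarlake
Last habitat: Juniper with 61 animals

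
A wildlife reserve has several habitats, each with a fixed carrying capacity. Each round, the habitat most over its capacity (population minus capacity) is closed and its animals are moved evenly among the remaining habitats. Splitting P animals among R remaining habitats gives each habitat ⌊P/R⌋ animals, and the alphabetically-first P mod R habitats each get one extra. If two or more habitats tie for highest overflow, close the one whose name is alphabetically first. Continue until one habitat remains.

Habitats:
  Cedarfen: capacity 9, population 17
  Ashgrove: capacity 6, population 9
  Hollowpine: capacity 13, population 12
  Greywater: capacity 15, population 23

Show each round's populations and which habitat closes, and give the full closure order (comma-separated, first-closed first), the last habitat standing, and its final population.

Round 1: Ashgrove=9 Cedarfen=17 Greywater=23 Hollowpine=12 → close Cedarfen (overflow 8)
  17÷3 = 5 each, +1 to first 2
Round 2: Ashgrove=15 Greywater=29 Hollowpine=17 → close Greywater (overflow 14)
  29÷2 = 14 each, +1 to first 1
Round 3: Ashgrove=30 Hollowpine=31 → close Ashgrove (overflow 24)
  30÷1 = 30 each, +1 to first 0

Closure order: Cedarfen, Greywater, Ashgrove
Last habitat: Hollowpine with 61 animals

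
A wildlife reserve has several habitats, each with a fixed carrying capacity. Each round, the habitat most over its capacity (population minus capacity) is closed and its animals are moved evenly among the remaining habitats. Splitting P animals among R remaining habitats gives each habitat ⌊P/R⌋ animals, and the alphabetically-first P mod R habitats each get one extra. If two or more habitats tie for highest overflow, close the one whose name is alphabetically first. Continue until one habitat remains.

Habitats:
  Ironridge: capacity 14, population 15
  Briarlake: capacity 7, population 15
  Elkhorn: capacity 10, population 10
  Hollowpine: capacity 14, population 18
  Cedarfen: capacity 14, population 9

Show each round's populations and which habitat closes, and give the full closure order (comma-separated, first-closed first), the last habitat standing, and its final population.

Round 1: Briarlake=15 Cedarfen=9 Elkhorn=10 Hollowpine=18 Ironridge=15 → close Briarlake (overflow 8)
  15÷4 = 3 each, +1 to first 3
Round 2: Cedarfen=13 Elkhorn=14 Hollowpine=22 Ironridge=18 → close Hollowpine (overflow 8)
  22÷3 = 7 each, +1 to first 1
Round 3: Cedarfen=21 Elkhorn=21 Ironridge=25 → close Elkhorn (overflow 11)
  21÷2 = 10 each, +1 to first 1
Round 4: Cedarfen=32 Ironridge=35 → close Ironridge (overflow 21)
  35÷1 = 35 each, +1 to first 0

Closure order: Briarlake, Hollowpine, Elkhorn, Ironridge
Last habitat: Cedarfen with 67 animals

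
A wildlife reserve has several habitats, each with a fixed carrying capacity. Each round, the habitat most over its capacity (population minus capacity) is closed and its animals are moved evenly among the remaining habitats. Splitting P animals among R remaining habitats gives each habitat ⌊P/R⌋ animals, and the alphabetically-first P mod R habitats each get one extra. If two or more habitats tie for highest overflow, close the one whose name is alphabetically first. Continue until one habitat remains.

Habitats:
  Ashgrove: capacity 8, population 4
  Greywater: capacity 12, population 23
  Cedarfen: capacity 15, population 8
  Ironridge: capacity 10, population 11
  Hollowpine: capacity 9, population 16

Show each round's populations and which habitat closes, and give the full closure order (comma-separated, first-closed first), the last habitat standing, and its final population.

Round 1: Ashgrove=4 Cedarfen=8 Greywater=23 Hollowpine=16 Ironridge=11 → close Greywater (overflow 11)
  23÷4 = 5 each, +1 to first 3
Round 2: Ashgrove=10 Cedarfen=14 Hollowpine=22 Ironridge=16 → close Hollowpine (overflow 13)
  22÷3 = 7 each, +1 to first 1
Round 3: Ashgrove=18 Cedarfen=21 Ironridge=23 → close Ironridge (overflow 13)
  23÷2 = 11 each, +1 to first 1
Round 4: Ashgrove=30 Cedarfen=32 → close Ashgrove (overflow 22)
  30÷1 = 30 each, +1 to first 0

Closure order: Greywater, Hollowpine, Ironridge, Ashgrove
Last habitat: Cedarfen with 62 animals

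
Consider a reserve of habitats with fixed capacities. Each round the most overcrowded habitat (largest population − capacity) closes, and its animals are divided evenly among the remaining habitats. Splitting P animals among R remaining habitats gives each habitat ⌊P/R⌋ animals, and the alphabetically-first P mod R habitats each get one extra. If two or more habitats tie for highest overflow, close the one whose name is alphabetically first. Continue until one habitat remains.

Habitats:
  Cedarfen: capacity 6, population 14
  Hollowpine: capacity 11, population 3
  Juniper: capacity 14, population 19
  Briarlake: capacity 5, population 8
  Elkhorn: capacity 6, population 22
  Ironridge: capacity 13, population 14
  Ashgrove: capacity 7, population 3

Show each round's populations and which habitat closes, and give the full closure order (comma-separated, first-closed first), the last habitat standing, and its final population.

Round 1: Ashgrove=3 Briarlake=8 Cedarfen=14 Elkhorn=22 Hollowpine=3 Ironridge=14 Juniper=19 → close Elkhorn (overflow 16)
  22÷6 = 3 each, +1 to first 4
Round 2: Ashgrove=7 Briarlake=12 Cedarfen=18 Hollowpine=7 Ironridge=17 Juniper=22 → close Cedarfen (overflow 12)
  18÷5 = 3 each, +1 to first 3
Round 3: Ashgrove=11 Briarlake=16 Hollowpine=11 Ironridge=20 Juniper=25 → close Briarlake (overflow 11)
  16÷4 = 4 each, +1 to first 0
Round 4: Ashgrove=15 Hollowpine=15 Ironridge=24 Juniper=29 → close Juniper (overflow 15)
  29÷3 = 9 each, +1 to first 2
Round 5: Ashgrove=25 Hollowpine=25 Ironridge=33 → close Ironridge (overflow 20)
  33÷2 = 16 each, +1 to first 1
Round 6: Ashgrove=42 Hollowpine=41 → close Ashgrove (overflow 35)
  42÷1 = 42 each, +1 to first 0

Closure order: Elkhorn, Cedarfen, Briarlake, Juniper, Ironridge, Ashgrove
Last habitat: Hollowpine with 83 animals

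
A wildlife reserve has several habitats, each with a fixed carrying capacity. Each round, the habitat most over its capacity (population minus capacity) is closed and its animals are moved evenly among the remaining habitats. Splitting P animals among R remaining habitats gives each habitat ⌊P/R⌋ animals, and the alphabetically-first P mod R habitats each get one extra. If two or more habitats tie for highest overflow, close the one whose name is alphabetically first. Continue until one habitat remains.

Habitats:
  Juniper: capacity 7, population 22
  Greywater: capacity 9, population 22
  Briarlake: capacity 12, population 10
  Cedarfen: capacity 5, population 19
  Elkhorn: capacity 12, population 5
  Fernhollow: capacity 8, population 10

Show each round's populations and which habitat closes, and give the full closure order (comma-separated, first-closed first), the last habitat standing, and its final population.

Closure order: Juniper, Cedarfen, Greywater, Fernhollow, Briarlake
Last habitat: Elkhorn with 88 animals

Round 1: Briarlake=10 Cedarfen=19 Elkhorn=5 Fernhollow=10 Greywater=22 Juniper=22 → close Juniper (overflow 15)
  22÷5 = 4 each, +1 to first 2
Round 2: Briarlake=15 Cedarfen=24 Elkhorn=9 Fernhollow=14 Greywater=26 → close Cedarfen (overflow 19)
  24÷4 = 6 each, +1 to first 0
Round 3: Briarlake=21 Elkhorn=15 Fernhollow=20 Greywater=32 → close Greywater (overflow 23)
  32÷3 = 10 each, +1 to first 2
Round 4: Briarlake=32 Elkhorn=26 Fernhollow=30 → close Fernhollow (overflow 22)
  30÷2 = 15 each, +1 to first 0
Round 5: Briarlake=47 Elkhorn=41 → close Briarlake (overflow 35)
  47÷1 = 47 each, +1 to first 0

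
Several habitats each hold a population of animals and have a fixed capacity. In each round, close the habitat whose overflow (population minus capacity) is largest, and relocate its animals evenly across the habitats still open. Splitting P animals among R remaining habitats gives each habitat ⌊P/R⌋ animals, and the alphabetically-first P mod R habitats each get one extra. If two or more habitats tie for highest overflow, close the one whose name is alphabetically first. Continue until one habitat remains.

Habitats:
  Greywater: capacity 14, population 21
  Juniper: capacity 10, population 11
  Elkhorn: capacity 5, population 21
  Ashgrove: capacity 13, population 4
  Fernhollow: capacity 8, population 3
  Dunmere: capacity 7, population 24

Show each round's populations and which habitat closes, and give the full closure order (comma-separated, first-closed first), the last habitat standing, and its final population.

Round 1: Ashgrove=4 Dunmere=24 Elkhorn=21 Fernhollow=3 Greywater=21 Juniper=11 → close Dunmere (overflow 17)
  24÷5 = 4 each, +1 to first 4
Round 2: Ashgrove=9 Elkhorn=26 Fernhollow=8 Greywater=26 Juniper=15 → close Elkhorn (overflow 21)
  26÷4 = 6 each, +1 to first 2
Round 3: Ashgrove=16 Fernhollow=15 Greywater=32 Juniper=21 → close Greywater (overflow 18)
  32÷3 = 10 each, +1 to first 2
Round 4: Ashgrove=27 Fernhollow=26 Juniper=31 → close Juniper (overflow 21)
  31÷2 = 15 each, +1 to first 1
Round 5: Ashgrove=43 Fernhollow=41 → close Fernhollow (overflow 33)
  41÷1 = 41 each, +1 to first 0

Closure order: Dunmere, Elkhorn, Greywater, Juniper, Fernhollow
Last habitat: Ashgrove with 84 animals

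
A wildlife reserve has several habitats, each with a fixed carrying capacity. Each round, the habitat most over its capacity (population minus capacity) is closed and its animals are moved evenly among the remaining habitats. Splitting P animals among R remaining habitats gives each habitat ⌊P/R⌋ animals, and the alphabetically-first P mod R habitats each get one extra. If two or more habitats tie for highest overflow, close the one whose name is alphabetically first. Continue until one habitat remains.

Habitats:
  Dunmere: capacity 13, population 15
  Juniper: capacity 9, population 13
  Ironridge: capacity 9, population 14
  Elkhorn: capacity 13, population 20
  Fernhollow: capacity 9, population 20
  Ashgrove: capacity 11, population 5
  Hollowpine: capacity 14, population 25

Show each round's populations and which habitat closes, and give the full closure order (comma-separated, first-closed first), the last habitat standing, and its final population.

Closure order: Fernhollow, Hollowpine, Elkhorn, Ironridge, Dunmere, Juniper
Last habitat: Ashgrove with 112 animals

Round 1: Ashgrove=5 Dunmere=15 Elkhorn=20 Fernhollow=20 Hollowpine=25 Ironridge=14 Juniper=13 → close Fernhollow (overflow 11)
  20÷6 = 3 each, +1 to first 2
Round 2: Ashgrove=9 Dunmere=19 Elkhorn=23 Hollowpine=28 Ironridge=17 Juniper=16 → close Hollowpine (overflow 14)
  28÷5 = 5 each, +1 to first 3
Round 3: Ashgrove=15 Dunmere=25 Elkhorn=29 Ironridge=22 Juniper=21 → close Elkhorn (overflow 16)
  29÷4 = 7 each, +1 to first 1
Round 4: Ashgrove=23 Dunmere=32 Ironridge=29 Juniper=28 → close Ironridge (overflow 20)
  29÷3 = 9 each, +1 to first 2
Round 5: Ashgrove=33 Dunmere=42 Juniper=37 → close Dunmere (overflow 29)
  42÷2 = 21 each, +1 to first 0
Round 6: Ashgrove=54 Juniper=58 → close Juniper (overflow 49)
  58÷1 = 58 each, +1 to first 0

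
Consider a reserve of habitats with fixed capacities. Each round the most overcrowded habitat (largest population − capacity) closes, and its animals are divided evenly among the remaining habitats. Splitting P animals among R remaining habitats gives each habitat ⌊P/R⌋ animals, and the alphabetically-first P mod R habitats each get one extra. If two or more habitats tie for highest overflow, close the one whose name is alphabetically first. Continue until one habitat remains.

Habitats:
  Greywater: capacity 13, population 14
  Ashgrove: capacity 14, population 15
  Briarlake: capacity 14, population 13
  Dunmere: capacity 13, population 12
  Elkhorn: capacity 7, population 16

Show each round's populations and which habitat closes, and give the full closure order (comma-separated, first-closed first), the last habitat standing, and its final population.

Closure order: Elkhorn, Ashgrove, Greywater, Briarlake
Last habitat: Dunmere with 70 animals

Round 1: Ashgrove=15 Briarlake=13 Dunmere=12 Elkhorn=16 Greywater=14 → close Elkhorn (overflow 9)
  16÷4 = 4 each, +1 to first 0
Round 2: Ashgrove=19 Briarlake=17 Dunmere=16 Greywater=18 → close Ashgrove (overflow 5)
  19÷3 = 6 each, +1 to first 1
Round 3: Briarlake=24 Dunmere=22 Greywater=24 → close Greywater (overflow 11)
  24÷2 = 12 each, +1 to first 0
Round 4: Briarlake=36 Dunmere=34 → close Briarlake (overflow 22)
  36÷1 = 36 each, +1 to first 0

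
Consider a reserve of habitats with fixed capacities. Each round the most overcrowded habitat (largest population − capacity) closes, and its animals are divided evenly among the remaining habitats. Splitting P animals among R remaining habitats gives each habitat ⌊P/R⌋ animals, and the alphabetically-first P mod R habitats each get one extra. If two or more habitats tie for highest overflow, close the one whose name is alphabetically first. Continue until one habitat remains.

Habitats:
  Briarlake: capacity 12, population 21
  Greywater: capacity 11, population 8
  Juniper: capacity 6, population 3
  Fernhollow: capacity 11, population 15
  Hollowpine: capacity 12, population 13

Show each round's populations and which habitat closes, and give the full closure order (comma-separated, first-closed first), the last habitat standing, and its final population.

Closure order: Briarlake, Fernhollow, Hollowpine, Greywater
Last habitat: Juniper with 60 animals

Round 1: Briarlake=21 Fernhollow=15 Greywater=8 Hollowpine=13 Juniper=3 → close Briarlake (overflow 9)
  21÷4 = 5 each, +1 to first 1
Round 2: Fernhollow=21 Greywater=13 Hollowpine=18 Juniper=8 → close Fernhollow (overflow 10)
  21÷3 = 7 each, +1 to first 0
Round 3: Greywater=20 Hollowpine=25 Juniper=15 → close Hollowpine (overflow 13)
  25÷2 = 12 each, +1 to first 1
Round 4: Greywater=33 Juniper=27 → close Greywater (overflow 22)
  33÷1 = 33 each, +1 to first 0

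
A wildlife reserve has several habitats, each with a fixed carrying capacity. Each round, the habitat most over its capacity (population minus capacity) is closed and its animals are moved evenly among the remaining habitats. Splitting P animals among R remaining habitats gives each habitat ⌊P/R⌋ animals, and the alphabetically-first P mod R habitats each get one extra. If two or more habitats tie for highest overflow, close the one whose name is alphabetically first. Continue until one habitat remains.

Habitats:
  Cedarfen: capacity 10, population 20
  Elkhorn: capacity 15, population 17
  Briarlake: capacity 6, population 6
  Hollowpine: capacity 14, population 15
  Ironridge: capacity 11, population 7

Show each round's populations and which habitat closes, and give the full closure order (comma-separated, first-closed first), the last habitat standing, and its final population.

Round 1: Briarlake=6 Cedarfen=20 Elkhorn=17 Hollowpine=15 Ironridge=7 → close Cedarfen (overflow 10)
  20÷4 = 5 each, +1 to first 0
Round 2: Briarlake=11 Elkhorn=22 Hollowpine=20 Ironridge=12 → close Elkhorn (overflow 7)
  22÷3 = 7 each, +1 to first 1
Round 3: Briarlake=19 Hollowpine=27 Ironridge=19 → close Briarlake (overflow 13)
  19÷2 = 9 each, +1 to first 1
Round 4: Hollowpine=37 Ironridge=28 → close Hollowpine (overflow 23)
  37÷1 = 37 each, +1 to first 0

Closure order: Cedarfen, Elkhorn, Briarlake, Hollowpine
Last habitat: Ironridge with 65 animals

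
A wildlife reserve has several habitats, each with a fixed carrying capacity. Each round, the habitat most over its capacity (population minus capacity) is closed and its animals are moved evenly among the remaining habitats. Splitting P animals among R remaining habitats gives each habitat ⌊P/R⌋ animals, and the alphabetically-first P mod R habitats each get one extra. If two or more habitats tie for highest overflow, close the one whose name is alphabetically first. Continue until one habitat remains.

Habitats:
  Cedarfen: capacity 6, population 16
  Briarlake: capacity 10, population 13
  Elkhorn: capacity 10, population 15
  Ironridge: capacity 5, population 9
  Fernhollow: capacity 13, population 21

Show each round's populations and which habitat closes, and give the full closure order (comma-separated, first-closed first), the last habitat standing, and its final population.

Round 1: Briarlake=13 Cedarfen=16 Elkhorn=15 Fernhollow=21 Ironridge=9 → close Cedarfen (overflow 10)
  16÷4 = 4 each, +1 to first 0
Round 2: Briarlake=17 Elkhorn=19 Fernhollow=25 Ironridge=13 → close Fernhollow (overflow 12)
  25÷3 = 8 each, +1 to first 1
Round 3: Briarlake=26 Elkhorn=27 Ironridge=21 → close Elkhorn (overflow 17)
  27÷2 = 13 each, +1 to first 1
Round 4: Briarlake=40 Ironridge=34 → close Briarlake (overflow 30)
  40÷1 = 40 each, +1 to first 0

Closure order: Cedarfen, Fernhollow, Elkhorn, Briarlake
Last habitat: Ironridge with 74 animals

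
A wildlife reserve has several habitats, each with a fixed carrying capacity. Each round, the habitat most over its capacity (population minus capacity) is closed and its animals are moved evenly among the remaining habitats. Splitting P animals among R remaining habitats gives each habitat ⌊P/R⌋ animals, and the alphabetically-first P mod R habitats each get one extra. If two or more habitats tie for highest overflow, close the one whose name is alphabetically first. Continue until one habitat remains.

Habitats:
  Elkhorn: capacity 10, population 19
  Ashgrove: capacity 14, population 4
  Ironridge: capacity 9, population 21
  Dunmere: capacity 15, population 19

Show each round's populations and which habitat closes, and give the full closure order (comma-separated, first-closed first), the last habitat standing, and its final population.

Round 1: Ashgrove=4 Dunmere=19 Elkhorn=19 Ironridge=21 → close Ironridge (overflow 12)
  21÷3 = 7 each, +1 to first 0
Round 2: Ashgrove=11 Dunmere=26 Elkhorn=26 → close Elkhorn (overflow 16)
  26÷2 = 13 each, +1 to first 0
Round 3: Ashgrove=24 Dunmere=39 → close Dunmere (overflow 24)
  39÷1 = 39 each, +1 to first 0

Closure order: Ironridge, Elkhorn, Dunmere
Last habitat: Ashgrove with 63 animals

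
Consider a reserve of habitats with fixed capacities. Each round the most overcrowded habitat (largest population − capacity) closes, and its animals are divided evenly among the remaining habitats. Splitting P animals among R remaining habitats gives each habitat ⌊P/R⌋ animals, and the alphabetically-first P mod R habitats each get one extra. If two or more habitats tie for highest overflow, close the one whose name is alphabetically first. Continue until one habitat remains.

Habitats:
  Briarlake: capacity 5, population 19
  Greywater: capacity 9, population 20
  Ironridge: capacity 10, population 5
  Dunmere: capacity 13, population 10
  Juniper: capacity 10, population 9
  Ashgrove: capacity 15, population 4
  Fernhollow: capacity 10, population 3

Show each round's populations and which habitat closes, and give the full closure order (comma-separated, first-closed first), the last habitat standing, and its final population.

Round 1: Ashgrove=4 Briarlake=19 Dunmere=10 Fernhollow=3 Greywater=20 Ironridge=5 Juniper=9 → close Briarlake (overflow 14)
  19÷6 = 3 each, +1 to first 1
Round 2: Ashgrove=8 Dunmere=13 Fernhollow=6 Greywater=23 Ironridge=8 Juniper=12 → close Greywater (overflow 14)
  23÷5 = 4 each, +1 to first 3
Round 3: Ashgrove=13 Dunmere=18 Fernhollow=11 Ironridge=12 Juniper=16 → close Juniper (overflow 6)
  16÷4 = 4 each, +1 to first 0
Round 4: Ashgrove=17 Dunmere=22 Fernhollow=15 Ironridge=16 → close Dunmere (overflow 9)
  22÷3 = 7 each, +1 to first 1
Round 5: Ashgrove=25 Fernhollow=22 Ironridge=23 → close Ironridge (overflow 13)
  23÷2 = 11 each, +1 to first 1
Round 6: Ashgrove=37 Fernhollow=33 → close Fernhollow (overflow 23)
  33÷1 = 33 each, +1 to first 0

Closure order: Briarlake, Greywater, Juniper, Dunmere, Ironridge, Fernhollow
Last habitat: Ashgrove with 70 animals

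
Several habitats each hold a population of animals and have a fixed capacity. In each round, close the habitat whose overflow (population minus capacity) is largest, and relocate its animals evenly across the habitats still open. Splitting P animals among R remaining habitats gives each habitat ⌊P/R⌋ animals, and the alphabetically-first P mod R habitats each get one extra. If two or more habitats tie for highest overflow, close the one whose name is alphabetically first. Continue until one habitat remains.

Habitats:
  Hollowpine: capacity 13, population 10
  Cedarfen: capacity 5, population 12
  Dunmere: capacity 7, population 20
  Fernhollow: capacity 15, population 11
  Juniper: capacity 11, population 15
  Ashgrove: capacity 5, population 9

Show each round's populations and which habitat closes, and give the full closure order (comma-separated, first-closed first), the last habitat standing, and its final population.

Round 1: Ashgrove=9 Cedarfen=12 Dunmere=20 Fernhollow=11 Hollowpine=10 Juniper=15 → close Dunmere (overflow 13)
  20÷5 = 4 each, +1 to first 0
Round 2: Ashgrove=13 Cedarfen=16 Fernhollow=15 Hollowpine=14 Juniper=19 → close Cedarfen (overflow 11)
  16÷4 = 4 each, +1 to first 0
Round 3: Ashgrove=17 Fernhollow=19 Hollowpine=18 Juniper=23 → close Ashgrove (overflow 12)
  17÷3 = 5 each, +1 to first 2
Round 4: Fernhollow=25 Hollowpine=24 Juniper=28 → close Juniper (overflow 17)
  28÷2 = 14 each, +1 to first 0
Round 5: Fernhollow=39 Hollowpine=38 → close Hollowpine (overflow 25)
  38÷1 = 38 each, +1 to first 0

Closure order: Dunmere, Cedarfen, Ashgrove, Juniper, Hollowpine
Last habitat: Fernhollow with 77 animals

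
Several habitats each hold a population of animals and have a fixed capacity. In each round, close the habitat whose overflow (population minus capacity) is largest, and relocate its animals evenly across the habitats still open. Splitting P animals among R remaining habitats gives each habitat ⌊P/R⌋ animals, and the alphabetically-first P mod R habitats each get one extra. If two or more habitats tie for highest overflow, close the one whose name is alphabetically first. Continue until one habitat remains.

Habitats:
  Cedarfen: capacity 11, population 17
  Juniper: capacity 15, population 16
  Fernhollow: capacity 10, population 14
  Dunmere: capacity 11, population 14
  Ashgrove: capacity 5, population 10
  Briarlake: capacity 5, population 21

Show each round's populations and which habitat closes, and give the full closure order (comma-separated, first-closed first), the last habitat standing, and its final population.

Round 1: Ashgrove=10 Briarlake=21 Cedarfen=17 Dunmere=14 Fernhollow=14 Juniper=16 → close Briarlake (overflow 16)
  21÷5 = 4 each, +1 to first 1
Round 2: Ashgrove=15 Cedarfen=21 Dunmere=18 Fernhollow=18 Juniper=20 → close Ashgrove (overflow 10)
  15÷4 = 3 each, +1 to first 3
Round 3: Cedarfen=25 Dunmere=22 Fernhollow=22 Juniper=23 → close Cedarfen (overflow 14)
  25÷3 = 8 each, +1 to first 1
Round 4: Dunmere=31 Fernhollow=30 Juniper=31 → close Dunmere (overflow 20)
  31÷2 = 15 each, +1 to first 1
Round 5: Fernhollow=46 Juniper=46 → close Fernhollow (overflow 36)
  46÷1 = 46 each, +1 to first 0

Closure order: Briarlake, Ashgrove, Cedarfen, Dunmere, Fernhollow
Last habitat: Juniper with 92 animals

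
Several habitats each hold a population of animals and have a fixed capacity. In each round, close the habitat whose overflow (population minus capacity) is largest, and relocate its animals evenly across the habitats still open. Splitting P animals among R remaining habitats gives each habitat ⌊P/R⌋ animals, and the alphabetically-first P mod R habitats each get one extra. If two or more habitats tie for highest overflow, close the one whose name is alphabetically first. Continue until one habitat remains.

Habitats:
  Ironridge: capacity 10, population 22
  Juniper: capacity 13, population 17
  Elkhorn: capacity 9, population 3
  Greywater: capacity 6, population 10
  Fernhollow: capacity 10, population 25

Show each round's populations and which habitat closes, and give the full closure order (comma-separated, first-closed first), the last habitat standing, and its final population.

Closure order: Fernhollow, Ironridge, Greywater, Juniper
Last habitat: Elkhorn with 77 animals

Round 1: Elkhorn=3 Fernhollow=25 Greywater=10 Ironridge=22 Juniper=17 → close Fernhollow (overflow 15)
  25÷4 = 6 each, +1 to first 1
Round 2: Elkhorn=10 Greywater=16 Ironridge=28 Juniper=23 → close Ironridge (overflow 18)
  28÷3 = 9 each, +1 to first 1
Round 3: Elkhorn=20 Greywater=25 Juniper=32 → close Greywater (overflow 19)
  25÷2 = 12 each, +1 to first 1
Round 4: Elkhorn=33 Juniper=44 → close Juniper (overflow 31)
  44÷1 = 44 each, +1 to first 0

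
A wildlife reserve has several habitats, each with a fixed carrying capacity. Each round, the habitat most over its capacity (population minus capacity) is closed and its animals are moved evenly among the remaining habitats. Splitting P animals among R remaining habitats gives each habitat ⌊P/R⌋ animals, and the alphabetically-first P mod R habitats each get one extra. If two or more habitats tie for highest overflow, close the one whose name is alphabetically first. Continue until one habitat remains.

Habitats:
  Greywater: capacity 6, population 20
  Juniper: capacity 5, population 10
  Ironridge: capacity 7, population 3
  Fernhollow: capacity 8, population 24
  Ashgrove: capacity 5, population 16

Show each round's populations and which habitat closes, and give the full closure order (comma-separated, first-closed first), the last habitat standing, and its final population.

Closure order: Fernhollow, Greywater, Ashgrove, Juniper
Last habitat: Ironridge with 73 animals

Round 1: Ashgrove=16 Fernhollow=24 Greywater=20 Ironridge=3 Juniper=10 → close Fernhollow (overflow 16)
  24÷4 = 6 each, +1 to first 0
Round 2: Ashgrove=22 Greywater=26 Ironridge=9 Juniper=16 → close Greywater (overflow 20)
  26÷3 = 8 each, +1 to first 2
Round 3: Ashgrove=31 Ironridge=18 Juniper=24 → close Ashgrove (overflow 26)
  31÷2 = 15 each, +1 to first 1
Round 4: Ironridge=34 Juniper=39 → close Juniper (overflow 34)
  39÷1 = 39 each, +1 to first 0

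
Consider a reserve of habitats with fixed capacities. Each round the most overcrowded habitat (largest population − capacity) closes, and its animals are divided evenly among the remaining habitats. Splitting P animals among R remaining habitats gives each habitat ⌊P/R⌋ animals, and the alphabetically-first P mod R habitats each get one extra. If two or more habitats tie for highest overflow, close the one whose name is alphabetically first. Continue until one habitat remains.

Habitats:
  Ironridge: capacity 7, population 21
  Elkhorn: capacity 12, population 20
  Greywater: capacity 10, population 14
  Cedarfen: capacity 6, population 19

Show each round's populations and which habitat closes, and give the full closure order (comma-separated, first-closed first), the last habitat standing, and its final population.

Round 1: Cedarfen=19 Elkhorn=20 Greywater=14 Ironridge=21 → close Ironridge (overflow 14)
  21÷3 = 7 each, +1 to first 0
Round 2: Cedarfen=26 Elkhorn=27 Greywater=21 → close Cedarfen (overflow 20)
  26÷2 = 13 each, +1 to first 0
Round 3: Elkhorn=40 Greywater=34 → close Elkhorn (overflow 28)
  40÷1 = 40 each, +1 to first 0

Closure order: Ironridge, Cedarfen, Elkhorn
Last habitat: Greywater with 74 animals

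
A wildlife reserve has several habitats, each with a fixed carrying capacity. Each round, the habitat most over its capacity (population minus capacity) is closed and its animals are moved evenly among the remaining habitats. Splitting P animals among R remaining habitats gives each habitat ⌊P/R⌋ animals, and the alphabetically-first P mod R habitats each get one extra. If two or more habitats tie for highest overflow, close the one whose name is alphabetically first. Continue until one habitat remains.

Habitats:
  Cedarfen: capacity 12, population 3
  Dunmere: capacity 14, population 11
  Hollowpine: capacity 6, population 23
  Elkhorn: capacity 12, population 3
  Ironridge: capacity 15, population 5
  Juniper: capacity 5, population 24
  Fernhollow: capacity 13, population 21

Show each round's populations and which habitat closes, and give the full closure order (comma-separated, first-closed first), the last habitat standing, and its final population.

Round 1: Cedarfen=3 Dunmere=11 Elkhorn=3 Fernhollow=21 Hollowpine=23 Ironridge=5 Juniper=24 → close Juniper (overflow 19)
  24÷6 = 4 each, +1 to first 0
Round 2: Cedarfen=7 Dunmere=15 Elkhorn=7 Fernhollow=25 Hollowpine=27 Ironridge=9 → close Hollowpine (overflow 21)
  27÷5 = 5 each, +1 to first 2
Round 3: Cedarfen=13 Dunmere=21 Elkhorn=12 Fernhollow=30 Ironridge=14 → close Fernhollow (overflow 17)
  30÷4 = 7 each, +1 to first 2
Round 4: Cedarfen=21 Dunmere=29 Elkhorn=19 Ironridge=21 → close Dunmere (overflow 15)
  29÷3 = 9 each, +1 to first 2
Round 5: Cedarfen=31 Elkhorn=29 Ironridge=30 → close Cedarfen (overflow 19)
  31÷2 = 15 each, +1 to first 1
Round 6: Elkhorn=45 Ironridge=45 → close Elkhorn (overflow 33)
  45÷1 = 45 each, +1 to first 0

Closure order: Juniper, Hollowpine, Fernhollow, Dunmere, Cedarfen, Elkhorn
Last habitat: Ironridge with 90 animals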